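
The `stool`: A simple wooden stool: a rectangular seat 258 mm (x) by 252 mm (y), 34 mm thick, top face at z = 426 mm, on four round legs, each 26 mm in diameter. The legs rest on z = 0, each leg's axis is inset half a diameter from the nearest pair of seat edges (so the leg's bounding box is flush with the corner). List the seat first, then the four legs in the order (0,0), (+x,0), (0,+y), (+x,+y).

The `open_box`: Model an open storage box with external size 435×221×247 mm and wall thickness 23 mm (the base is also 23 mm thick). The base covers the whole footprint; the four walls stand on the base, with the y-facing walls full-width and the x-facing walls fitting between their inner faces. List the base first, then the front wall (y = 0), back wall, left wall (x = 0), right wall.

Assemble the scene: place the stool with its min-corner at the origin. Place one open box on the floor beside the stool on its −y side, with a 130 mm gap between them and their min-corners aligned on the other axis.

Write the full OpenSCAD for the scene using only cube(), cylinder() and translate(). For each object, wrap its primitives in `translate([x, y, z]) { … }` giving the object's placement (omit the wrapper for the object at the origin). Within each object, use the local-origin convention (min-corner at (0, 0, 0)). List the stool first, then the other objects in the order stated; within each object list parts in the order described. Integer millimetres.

translate([0, 0, 392]) cube([258, 252, 34]);
translate([13, 13, 0]) cylinder(h = 392, r = 13);
translate([245, 13, 0]) cylinder(h = 392, r = 13);
translate([13, 239, 0]) cylinder(h = 392, r = 13);
translate([245, 239, 0]) cylinder(h = 392, r = 13);
translate([0, -351, 0]) {
  cube([435, 221, 23]);
  translate([0, 0, 23]) cube([435, 23, 224]);
  translate([0, 198, 23]) cube([435, 23, 224]);
  translate([0, 23, 23]) cube([23, 175, 224]);
  translate([412, 23, 23]) cube([23, 175, 224]);
}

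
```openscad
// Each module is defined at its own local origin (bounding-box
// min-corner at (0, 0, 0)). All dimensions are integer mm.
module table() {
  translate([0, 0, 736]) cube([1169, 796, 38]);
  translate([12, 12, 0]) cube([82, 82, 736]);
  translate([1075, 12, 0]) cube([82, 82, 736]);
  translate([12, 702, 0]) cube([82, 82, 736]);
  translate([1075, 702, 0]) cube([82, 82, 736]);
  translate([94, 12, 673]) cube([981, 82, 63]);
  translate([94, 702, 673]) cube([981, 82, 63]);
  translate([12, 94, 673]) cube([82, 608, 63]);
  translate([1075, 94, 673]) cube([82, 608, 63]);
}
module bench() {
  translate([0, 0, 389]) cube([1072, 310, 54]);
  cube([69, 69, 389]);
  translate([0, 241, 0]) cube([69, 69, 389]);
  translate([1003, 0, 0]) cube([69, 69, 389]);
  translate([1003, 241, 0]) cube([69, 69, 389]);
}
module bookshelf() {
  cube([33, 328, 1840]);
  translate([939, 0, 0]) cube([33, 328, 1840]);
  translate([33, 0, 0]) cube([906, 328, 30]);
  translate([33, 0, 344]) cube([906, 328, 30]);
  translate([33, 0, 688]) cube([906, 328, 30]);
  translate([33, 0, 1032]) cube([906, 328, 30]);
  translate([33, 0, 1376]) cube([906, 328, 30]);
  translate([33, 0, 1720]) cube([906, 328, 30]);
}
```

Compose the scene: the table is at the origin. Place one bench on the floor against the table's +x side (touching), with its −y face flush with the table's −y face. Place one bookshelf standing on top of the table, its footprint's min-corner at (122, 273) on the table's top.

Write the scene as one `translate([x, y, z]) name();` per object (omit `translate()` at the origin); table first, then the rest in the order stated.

table();
translate([1169, 0, 0]) bench();
translate([122, 273, 774]) bookshelf();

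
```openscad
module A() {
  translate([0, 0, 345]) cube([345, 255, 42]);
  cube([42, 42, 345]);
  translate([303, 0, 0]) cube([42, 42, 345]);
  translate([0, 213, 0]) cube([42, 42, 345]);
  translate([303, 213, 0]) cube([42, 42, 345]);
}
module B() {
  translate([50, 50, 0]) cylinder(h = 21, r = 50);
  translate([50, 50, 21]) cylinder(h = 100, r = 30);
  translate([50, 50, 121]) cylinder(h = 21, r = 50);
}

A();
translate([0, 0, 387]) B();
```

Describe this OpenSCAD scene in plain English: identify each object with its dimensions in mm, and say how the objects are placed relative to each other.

A is a simple wooden stool: a rectangular seat 345 mm (x) by 255 mm (y), 42 mm thick, top face at z = 387 mm, on four square legs, each 42×42 mm in cross-section. The legs rest on z = 0, each flush with a corner of the seat.

B is a spool: two coaxial disc flanges of radius 50 mm and thickness 21 mm, joined by a core cylinder of radius 30 mm and height 100 mm. The lower flange rests on z = 0 and the three cylinders share a vertical axis.

The spool is on top of the stool.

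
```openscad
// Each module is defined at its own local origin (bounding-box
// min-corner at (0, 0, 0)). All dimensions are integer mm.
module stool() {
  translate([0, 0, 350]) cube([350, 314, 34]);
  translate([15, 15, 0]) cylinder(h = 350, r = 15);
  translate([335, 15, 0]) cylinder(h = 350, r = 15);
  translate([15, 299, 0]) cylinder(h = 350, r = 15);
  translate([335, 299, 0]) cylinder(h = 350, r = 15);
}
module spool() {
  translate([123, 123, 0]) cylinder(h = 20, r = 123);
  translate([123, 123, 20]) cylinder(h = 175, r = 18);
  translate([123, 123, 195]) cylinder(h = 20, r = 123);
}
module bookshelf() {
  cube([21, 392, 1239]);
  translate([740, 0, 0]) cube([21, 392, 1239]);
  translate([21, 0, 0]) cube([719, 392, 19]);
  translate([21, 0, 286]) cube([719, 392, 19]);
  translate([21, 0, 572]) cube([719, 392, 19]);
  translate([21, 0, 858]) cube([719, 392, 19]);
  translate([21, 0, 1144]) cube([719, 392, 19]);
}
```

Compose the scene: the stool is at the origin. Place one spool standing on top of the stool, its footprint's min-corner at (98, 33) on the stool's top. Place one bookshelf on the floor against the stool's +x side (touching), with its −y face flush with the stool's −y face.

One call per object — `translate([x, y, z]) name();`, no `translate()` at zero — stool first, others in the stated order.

stool();
translate([98, 33, 384]) spool();
translate([350, 0, 0]) bookshelf();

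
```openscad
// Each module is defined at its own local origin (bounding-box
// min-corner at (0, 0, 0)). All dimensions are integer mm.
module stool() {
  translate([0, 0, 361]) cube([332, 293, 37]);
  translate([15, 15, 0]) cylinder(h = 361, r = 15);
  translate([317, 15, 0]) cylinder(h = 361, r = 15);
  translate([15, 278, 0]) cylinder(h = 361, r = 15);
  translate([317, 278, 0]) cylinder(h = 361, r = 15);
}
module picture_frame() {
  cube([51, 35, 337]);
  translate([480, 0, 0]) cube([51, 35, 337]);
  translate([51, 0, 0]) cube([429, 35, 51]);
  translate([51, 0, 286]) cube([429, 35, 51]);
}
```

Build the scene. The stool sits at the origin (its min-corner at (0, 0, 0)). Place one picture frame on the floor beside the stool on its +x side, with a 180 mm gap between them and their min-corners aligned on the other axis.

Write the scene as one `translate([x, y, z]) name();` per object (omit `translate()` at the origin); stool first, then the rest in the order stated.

stool();
translate([512, 0, 0]) picture_frame();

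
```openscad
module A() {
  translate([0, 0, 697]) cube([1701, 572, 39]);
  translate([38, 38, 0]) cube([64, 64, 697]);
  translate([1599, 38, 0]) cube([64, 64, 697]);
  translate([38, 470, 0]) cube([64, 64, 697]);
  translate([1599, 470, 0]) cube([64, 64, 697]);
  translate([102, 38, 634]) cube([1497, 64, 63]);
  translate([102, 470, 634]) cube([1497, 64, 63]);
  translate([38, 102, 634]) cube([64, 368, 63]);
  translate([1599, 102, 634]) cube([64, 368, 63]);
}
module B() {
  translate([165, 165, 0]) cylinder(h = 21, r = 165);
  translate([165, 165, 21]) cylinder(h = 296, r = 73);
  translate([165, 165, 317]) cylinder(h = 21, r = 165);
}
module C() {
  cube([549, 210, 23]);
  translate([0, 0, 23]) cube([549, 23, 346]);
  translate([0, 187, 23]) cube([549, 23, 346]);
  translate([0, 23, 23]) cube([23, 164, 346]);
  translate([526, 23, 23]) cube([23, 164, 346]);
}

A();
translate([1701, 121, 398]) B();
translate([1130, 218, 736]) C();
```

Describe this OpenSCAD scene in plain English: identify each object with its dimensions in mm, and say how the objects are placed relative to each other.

A is a table: top 1701 mm (x) × 572 mm (y), 39 mm thick, upper face at z = 736 mm, on four 64×64 mm square legs, each inset 38 mm from the nearest pair of top edges, running from z = 0 to the bottom of the top. Four apron rails, 64 mm thick and 63 mm tall, run between adjacent legs with their top edges flush with the underside of the top and their outer faces flush with the legs' outer faces.

B is a spool: two coaxial disc flanges of radius 165 mm and thickness 21 mm, joined by a core cylinder of radius 73 mm and height 296 mm. The lower flange rests on z = 0 and the three cylinders share a vertical axis.

C is an open storage box with external size 549×210×369 mm and wall thickness 23 mm (the base is also 23 mm thick). The base covers the whole footprint; the four walls stand on the base, with the y-facing walls full-width and the x-facing walls fitting between their inner faces.

The spool is beside the table with their tops flush at z = 736. The open box is on top of the table.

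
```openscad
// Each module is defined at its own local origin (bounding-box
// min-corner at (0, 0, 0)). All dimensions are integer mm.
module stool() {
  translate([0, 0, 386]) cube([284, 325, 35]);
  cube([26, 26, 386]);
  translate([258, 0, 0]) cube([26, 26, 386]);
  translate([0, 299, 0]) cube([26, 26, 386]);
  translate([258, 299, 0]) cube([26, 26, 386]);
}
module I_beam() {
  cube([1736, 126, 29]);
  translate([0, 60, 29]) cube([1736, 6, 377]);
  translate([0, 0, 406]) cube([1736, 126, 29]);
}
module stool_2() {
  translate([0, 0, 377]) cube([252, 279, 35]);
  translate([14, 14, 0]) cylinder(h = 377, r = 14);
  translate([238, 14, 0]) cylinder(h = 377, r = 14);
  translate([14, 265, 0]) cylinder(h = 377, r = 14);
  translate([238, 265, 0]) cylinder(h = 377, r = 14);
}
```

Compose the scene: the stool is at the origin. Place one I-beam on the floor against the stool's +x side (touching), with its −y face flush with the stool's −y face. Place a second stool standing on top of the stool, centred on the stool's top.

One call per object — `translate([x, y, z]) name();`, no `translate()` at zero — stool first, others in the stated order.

stool();
translate([284, 0, 0]) I_beam();
translate([16, 23, 421]) stool_2();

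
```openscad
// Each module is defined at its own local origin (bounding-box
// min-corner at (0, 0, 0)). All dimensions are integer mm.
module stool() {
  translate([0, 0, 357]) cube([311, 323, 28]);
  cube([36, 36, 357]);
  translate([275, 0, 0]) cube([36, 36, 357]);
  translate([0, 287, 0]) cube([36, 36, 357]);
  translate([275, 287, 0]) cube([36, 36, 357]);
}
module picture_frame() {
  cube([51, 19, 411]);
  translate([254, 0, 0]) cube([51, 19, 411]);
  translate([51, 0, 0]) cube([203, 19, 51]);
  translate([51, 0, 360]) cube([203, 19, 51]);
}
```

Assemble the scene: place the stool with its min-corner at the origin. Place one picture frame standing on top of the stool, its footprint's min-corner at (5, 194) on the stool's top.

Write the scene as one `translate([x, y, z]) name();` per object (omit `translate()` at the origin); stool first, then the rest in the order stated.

stool();
translate([5, 194, 385]) picture_frame();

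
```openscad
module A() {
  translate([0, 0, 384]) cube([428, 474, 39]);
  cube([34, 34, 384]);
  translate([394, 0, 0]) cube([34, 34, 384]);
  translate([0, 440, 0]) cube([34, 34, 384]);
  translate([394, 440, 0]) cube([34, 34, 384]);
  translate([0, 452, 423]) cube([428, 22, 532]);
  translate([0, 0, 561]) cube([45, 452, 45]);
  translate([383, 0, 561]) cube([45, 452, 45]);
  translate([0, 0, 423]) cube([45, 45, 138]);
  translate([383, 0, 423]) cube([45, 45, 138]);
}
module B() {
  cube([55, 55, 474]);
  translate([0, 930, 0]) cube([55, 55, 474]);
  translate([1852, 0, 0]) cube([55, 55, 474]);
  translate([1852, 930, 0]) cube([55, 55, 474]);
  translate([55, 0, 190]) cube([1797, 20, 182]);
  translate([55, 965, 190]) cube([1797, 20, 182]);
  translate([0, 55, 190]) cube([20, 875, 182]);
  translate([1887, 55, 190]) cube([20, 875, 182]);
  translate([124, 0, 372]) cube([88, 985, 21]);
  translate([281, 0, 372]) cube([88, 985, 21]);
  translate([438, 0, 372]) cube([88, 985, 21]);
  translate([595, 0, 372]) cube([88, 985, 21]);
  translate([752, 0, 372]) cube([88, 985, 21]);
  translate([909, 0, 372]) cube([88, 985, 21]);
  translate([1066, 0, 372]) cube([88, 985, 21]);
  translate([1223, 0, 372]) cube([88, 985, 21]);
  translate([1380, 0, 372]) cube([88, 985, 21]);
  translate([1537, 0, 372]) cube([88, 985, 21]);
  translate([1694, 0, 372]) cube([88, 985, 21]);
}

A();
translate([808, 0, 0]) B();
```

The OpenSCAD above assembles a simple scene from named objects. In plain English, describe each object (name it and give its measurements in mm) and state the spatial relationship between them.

A is a chair. The seat is a 428×474×39 mm slab with its top at z = 423 mm, on four 34×34 mm corner legs (flush with the seat edges, standing on z = 0). A flat backrest 22 mm thick, 532 mm tall, spans the full seat width and rises from the seat top along its +y edge, rear face flush with the rear of the seat. Two armrests of 45×45 mm section run along each side from the seat's front edge to the front of the backrest, top faces 183 mm above the seat top and outer faces flush with the seat's x-edges; a 45×45 mm post under the front of each armrest stands on the seat at the front corner.

B is a bed frame 1907 mm long (x) by 985 mm wide (y). Four 55×55 mm corner posts, 474 mm tall, at the corners of the footprint. Four rails of 20 mm thickness and 182 mm height run between adjacent posts with their undersides at z = 190 mm, their outer faces flush with the outside of the frame (the two x-running rails run between the posts' inner faces; the two y-running rails run between the posts' inner faces). 11 slats, each 88 mm wide (x) and 21 mm thick, lie across the top of the two x-running rails, running the full 985 mm width of the frame in y; the slats are evenly spaced along x between the inner faces of the end posts with equal gaps (rounded down to the nearest mm) at the −x end and between each pair — any rounding remainder accumulates at the +x end.

The bed frame is on the floor beside the chair on its +x side.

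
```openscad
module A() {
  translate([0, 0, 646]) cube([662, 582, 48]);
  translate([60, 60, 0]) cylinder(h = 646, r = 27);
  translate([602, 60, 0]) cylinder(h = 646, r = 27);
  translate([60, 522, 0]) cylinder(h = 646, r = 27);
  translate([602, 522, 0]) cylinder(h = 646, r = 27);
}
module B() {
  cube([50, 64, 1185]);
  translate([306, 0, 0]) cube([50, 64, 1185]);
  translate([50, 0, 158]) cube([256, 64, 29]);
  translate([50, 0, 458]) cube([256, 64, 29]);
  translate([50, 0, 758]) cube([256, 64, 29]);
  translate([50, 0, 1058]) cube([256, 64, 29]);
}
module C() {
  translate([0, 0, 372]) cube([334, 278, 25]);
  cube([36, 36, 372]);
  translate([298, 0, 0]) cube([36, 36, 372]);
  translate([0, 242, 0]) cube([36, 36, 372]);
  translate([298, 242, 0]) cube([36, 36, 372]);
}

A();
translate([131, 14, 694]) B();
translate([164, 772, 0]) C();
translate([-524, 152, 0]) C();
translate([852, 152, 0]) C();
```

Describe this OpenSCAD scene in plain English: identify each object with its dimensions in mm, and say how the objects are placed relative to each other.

A is a table with a 662×582 mm rectangular top, 48 mm thick, top surface at z = 694 mm, supported by four round legs of 54 mm diameter, each leg's bounding box inset 33 mm from the nearest pair of top edges, running from the floor.

B is a wooden ladder with two side rails of 50×64 mm section and 1185 mm height, set 356 mm apart overall. Between them run 4 rectangular rungs (64 mm deep, 29 mm thick), front faces flush with the rails' −y face. The bottom of the first rung is 158 mm above the floor and each subsequent rung is 300 mm higher than the one below.

C is a simple wooden stool: a rectangular seat 334 mm (x) by 278 mm (y), 25 mm thick, top face at z = 397 mm, on four square legs, each 36×36 mm in cross-section. The legs rest on z = 0, each flush with a corner of the seat.

The ladder is on top of the table. Three stools sit around the table at the +y, −x, +x sides.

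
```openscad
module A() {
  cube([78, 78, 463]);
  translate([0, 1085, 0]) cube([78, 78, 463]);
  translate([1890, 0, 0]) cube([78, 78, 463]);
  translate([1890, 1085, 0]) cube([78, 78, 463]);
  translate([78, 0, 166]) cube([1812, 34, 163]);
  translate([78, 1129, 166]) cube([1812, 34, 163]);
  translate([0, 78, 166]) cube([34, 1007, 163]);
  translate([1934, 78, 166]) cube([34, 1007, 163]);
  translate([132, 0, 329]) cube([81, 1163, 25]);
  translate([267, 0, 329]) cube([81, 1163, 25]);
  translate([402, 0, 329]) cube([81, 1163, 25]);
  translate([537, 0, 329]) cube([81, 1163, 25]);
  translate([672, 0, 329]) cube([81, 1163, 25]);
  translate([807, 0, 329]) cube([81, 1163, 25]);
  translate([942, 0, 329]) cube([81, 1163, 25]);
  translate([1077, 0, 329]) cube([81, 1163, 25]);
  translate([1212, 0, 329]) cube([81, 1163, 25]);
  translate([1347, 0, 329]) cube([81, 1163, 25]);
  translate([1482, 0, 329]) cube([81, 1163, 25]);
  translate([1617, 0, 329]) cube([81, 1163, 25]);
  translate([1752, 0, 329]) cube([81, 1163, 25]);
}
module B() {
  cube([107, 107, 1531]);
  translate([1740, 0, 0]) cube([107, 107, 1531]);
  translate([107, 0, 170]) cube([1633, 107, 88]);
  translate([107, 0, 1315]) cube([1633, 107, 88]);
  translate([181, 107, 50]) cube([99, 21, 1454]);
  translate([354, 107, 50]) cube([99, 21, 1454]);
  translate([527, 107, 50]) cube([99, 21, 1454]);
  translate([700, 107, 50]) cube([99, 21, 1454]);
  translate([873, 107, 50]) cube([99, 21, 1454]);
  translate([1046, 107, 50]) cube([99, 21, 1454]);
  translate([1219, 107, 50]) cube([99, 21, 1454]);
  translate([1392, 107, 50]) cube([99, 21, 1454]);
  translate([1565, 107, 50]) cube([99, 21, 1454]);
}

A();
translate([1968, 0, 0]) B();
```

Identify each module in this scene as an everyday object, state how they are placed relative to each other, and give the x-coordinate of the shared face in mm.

The bed frame's +x face and the fence section's −x face are both at x = 1968 mm.

A is a bed frame. B is a fence section. The fence section is against the bed frame's +x side, with their −y faces flush. The x-coordinate of the shared face is 1968 mm.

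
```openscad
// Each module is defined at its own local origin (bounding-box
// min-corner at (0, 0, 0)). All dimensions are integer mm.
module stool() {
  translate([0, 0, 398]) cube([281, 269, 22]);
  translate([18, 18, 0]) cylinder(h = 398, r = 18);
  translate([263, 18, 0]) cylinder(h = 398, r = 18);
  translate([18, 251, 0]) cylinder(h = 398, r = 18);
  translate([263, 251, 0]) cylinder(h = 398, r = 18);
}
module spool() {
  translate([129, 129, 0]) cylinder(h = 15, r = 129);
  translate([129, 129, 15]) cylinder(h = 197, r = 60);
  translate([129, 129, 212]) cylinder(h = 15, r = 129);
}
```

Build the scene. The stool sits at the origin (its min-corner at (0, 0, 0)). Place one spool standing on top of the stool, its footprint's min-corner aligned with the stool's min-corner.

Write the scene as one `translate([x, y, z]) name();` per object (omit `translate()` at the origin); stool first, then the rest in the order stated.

stool();
translate([0, 0, 420]) spool();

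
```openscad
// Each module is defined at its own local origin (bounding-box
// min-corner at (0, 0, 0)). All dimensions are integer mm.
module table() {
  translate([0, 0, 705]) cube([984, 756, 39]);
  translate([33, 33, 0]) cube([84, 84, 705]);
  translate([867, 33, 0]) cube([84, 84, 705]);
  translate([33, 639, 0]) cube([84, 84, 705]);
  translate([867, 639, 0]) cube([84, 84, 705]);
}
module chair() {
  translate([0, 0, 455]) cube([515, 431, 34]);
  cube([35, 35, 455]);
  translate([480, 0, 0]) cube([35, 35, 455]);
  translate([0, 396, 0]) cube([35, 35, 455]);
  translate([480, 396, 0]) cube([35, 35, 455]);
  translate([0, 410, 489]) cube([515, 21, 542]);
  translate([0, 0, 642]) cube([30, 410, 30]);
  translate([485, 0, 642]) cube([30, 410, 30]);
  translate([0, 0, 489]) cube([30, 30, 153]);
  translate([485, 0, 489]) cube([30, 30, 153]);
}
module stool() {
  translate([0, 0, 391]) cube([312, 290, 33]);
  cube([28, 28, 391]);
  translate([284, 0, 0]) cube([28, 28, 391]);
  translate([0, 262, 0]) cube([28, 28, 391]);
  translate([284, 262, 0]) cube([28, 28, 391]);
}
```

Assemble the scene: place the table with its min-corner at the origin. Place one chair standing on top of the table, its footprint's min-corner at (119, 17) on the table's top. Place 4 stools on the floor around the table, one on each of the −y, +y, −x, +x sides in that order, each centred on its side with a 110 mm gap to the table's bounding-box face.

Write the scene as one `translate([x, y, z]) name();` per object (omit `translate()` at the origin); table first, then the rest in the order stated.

table();
translate([119, 17, 744]) chair();
translate([336, -400, 0]) stool();
translate([336, 866, 0]) stool();
translate([-422, 233, 0]) stool();
translate([1094, 233, 0]) stool();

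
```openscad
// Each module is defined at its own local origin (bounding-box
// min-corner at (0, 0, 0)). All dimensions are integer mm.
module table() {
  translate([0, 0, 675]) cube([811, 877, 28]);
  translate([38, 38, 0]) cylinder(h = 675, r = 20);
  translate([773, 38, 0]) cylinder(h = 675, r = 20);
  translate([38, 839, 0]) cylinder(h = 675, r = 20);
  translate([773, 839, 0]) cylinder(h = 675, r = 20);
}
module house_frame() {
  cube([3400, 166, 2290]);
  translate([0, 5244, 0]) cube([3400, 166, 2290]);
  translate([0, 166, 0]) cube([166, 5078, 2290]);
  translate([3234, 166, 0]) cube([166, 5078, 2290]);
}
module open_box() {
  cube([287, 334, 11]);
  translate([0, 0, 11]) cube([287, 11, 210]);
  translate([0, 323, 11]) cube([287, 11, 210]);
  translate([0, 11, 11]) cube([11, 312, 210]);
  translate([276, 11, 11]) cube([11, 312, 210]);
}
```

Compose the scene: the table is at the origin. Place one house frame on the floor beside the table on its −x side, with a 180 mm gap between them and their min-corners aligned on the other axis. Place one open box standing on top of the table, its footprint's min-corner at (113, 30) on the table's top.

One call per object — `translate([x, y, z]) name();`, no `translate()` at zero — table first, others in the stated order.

table();
translate([-3580, 0, 0]) house_frame();
translate([113, 30, 703]) open_box();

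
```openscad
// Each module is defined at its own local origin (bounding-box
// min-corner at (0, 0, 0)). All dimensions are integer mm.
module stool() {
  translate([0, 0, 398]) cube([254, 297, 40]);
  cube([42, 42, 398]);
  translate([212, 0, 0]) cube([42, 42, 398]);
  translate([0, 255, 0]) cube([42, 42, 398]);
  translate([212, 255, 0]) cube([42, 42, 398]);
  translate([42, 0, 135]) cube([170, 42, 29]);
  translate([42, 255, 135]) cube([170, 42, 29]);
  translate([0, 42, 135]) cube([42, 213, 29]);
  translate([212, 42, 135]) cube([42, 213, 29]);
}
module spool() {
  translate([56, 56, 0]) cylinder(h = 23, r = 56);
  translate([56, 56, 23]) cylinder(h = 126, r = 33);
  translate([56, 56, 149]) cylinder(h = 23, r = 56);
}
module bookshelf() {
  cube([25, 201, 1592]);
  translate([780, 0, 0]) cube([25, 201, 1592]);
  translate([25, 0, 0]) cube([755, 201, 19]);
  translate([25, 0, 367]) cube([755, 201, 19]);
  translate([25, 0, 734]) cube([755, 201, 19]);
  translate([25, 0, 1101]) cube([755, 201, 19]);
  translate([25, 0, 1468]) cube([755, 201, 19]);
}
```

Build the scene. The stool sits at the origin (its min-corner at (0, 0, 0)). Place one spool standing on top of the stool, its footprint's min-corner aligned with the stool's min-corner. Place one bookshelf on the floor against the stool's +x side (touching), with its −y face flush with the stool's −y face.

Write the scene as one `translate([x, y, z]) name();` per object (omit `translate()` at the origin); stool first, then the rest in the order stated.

stool();
translate([0, 0, 438]) spool();
translate([254, 0, 0]) bookshelf();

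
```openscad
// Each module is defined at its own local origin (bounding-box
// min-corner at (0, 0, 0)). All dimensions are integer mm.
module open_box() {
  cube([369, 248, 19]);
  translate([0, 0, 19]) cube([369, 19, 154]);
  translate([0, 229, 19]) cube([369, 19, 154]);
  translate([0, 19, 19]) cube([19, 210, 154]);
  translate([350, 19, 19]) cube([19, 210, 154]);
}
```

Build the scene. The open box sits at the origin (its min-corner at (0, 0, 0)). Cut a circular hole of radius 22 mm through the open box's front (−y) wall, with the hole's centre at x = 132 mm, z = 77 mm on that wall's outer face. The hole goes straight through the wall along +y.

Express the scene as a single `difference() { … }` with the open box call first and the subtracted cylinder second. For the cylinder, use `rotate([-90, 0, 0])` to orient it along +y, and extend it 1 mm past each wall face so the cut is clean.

difference() {
  open_box();
  translate([132, -1, 77]) rotate([-90, 0, 0]) cylinder(h = 21, r = 22);
}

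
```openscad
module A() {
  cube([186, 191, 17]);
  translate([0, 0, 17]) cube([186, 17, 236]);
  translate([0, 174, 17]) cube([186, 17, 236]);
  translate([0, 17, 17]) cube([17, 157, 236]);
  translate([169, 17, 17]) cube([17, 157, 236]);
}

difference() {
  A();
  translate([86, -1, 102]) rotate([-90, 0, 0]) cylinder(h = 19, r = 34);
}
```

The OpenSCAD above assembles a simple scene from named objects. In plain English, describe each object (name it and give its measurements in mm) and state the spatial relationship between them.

A is an open-topped rectangular box: outside dimensions 186×191×253 mm, with a uniform wall and base thickness of 17 mm. The base is a full 186×191 slab on the floor; four walls sit on top of the base. The front and back walls (the −y and +y sides) span the full width; the two side walls fit between them.

The open box has a circular hole of radius 34 mm through its front wall, centred at (x = 86, z = 102).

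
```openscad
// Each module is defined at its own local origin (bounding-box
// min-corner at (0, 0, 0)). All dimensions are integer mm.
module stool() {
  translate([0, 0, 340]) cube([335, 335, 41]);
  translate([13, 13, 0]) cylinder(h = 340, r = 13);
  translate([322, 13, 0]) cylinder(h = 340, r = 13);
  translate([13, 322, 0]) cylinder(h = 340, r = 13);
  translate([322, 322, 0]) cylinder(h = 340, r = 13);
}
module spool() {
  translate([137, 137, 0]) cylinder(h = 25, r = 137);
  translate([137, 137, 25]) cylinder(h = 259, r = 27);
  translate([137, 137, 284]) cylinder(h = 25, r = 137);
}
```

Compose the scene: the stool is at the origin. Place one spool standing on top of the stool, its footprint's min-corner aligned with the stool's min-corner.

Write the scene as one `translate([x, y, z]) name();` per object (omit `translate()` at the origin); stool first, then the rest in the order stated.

stool();
translate([0, 0, 381]) spool();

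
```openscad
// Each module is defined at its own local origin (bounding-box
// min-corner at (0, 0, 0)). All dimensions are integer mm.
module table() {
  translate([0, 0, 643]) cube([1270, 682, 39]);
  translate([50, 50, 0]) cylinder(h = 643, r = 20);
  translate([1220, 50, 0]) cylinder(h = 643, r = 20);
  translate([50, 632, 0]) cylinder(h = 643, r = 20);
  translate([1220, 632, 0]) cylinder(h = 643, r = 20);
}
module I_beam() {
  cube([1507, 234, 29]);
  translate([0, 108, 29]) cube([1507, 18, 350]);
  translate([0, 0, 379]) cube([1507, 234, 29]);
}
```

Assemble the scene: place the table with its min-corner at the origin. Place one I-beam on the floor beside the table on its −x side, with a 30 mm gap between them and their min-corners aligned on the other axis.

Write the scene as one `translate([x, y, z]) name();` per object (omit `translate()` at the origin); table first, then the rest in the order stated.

table();
translate([-1537, 0, 0]) I_beam();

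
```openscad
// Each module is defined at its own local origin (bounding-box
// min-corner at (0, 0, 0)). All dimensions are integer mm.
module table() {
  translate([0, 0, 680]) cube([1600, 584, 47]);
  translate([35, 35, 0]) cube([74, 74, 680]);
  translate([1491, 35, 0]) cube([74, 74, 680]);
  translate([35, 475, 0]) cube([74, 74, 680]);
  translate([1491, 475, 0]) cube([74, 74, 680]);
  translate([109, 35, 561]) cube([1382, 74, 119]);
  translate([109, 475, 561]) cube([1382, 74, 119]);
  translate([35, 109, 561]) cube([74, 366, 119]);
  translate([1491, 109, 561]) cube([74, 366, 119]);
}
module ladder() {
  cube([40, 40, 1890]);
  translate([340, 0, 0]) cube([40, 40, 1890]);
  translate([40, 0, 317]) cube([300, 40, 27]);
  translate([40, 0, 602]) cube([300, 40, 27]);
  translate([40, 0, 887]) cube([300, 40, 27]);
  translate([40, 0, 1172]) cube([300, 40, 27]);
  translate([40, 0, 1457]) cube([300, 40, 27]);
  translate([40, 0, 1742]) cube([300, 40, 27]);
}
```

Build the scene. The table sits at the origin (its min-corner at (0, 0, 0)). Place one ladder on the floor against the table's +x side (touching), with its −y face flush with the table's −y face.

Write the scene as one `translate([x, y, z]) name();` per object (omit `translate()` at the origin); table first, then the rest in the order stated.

table();
translate([1600, 0, 0]) ladder();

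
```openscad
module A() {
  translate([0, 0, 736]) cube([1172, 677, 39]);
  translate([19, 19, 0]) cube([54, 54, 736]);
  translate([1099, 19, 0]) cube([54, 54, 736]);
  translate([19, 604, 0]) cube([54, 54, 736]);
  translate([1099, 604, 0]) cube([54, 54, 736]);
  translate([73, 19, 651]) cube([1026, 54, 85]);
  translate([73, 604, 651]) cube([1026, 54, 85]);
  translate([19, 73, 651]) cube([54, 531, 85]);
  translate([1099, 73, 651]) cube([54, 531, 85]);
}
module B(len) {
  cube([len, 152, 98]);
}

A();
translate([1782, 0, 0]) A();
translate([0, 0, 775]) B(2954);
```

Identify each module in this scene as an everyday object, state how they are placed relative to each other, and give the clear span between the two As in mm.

A is a table. B is a beam. A beam spans the tops of two tables. The clear span between the two tables is 610 mm.

Second table starts at x = 1782; first ends at x = 1172; clear span = 1782 − 1172 = 610 mm.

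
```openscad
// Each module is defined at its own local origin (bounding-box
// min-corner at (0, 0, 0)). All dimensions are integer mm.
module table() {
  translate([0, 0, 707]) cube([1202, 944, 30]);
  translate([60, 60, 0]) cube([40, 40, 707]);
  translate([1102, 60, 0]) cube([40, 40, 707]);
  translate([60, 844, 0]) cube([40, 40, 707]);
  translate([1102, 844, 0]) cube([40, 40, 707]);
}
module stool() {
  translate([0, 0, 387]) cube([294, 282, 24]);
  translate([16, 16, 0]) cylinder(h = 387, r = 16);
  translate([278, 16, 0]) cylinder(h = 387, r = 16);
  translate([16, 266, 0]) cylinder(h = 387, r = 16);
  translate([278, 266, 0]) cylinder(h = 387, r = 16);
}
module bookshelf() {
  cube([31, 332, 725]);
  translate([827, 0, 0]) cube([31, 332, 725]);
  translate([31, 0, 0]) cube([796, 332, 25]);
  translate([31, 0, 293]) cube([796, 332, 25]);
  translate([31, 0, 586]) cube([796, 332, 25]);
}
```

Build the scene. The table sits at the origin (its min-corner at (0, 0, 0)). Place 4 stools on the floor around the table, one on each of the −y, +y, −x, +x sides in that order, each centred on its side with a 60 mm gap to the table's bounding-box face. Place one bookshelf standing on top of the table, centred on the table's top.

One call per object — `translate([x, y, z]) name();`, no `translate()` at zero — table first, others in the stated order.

table();
translate([454, -342, 0]) stool();
translate([454, 1004, 0]) stool();
translate([-354, 331, 0]) stool();
translate([1262, 331, 0]) stool();
translate([172, 306, 737]) bookshelf();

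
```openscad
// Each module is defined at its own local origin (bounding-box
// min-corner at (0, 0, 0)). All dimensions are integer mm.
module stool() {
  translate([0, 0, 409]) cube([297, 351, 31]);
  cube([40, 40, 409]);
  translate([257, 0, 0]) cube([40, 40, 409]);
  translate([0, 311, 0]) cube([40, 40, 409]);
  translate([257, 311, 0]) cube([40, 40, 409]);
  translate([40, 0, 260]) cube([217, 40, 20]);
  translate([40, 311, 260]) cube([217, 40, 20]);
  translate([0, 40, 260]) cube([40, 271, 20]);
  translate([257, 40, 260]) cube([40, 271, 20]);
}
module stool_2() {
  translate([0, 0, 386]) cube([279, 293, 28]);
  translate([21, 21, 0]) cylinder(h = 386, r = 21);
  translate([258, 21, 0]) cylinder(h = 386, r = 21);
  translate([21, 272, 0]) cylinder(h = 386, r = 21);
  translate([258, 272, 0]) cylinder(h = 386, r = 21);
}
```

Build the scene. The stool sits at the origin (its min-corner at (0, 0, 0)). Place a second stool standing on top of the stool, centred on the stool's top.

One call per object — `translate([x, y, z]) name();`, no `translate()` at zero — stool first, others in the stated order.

stool();
translate([9, 29, 440]) stool_2();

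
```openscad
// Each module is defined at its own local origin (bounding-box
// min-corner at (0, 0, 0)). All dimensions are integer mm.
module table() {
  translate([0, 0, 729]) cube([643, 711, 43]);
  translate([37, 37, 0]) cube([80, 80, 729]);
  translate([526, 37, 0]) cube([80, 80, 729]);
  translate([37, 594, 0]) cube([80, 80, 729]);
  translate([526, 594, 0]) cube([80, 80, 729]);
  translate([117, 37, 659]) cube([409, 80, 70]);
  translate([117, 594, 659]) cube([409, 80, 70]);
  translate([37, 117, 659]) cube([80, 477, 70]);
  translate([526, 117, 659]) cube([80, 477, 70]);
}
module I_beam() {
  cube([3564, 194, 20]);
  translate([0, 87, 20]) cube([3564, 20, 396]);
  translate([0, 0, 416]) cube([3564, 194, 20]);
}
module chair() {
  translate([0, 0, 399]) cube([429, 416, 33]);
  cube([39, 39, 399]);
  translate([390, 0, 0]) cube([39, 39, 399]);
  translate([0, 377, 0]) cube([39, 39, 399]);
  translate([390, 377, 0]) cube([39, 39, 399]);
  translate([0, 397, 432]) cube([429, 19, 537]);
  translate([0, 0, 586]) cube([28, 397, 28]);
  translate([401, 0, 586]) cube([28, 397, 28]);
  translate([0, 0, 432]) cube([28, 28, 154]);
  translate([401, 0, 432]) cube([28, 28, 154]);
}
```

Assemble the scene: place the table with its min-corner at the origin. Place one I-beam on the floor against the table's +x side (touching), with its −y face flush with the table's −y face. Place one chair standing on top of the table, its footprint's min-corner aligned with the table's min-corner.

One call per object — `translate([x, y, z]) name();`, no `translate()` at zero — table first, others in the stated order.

table();
translate([643, 0, 0]) I_beam();
translate([0, 0, 772]) chair();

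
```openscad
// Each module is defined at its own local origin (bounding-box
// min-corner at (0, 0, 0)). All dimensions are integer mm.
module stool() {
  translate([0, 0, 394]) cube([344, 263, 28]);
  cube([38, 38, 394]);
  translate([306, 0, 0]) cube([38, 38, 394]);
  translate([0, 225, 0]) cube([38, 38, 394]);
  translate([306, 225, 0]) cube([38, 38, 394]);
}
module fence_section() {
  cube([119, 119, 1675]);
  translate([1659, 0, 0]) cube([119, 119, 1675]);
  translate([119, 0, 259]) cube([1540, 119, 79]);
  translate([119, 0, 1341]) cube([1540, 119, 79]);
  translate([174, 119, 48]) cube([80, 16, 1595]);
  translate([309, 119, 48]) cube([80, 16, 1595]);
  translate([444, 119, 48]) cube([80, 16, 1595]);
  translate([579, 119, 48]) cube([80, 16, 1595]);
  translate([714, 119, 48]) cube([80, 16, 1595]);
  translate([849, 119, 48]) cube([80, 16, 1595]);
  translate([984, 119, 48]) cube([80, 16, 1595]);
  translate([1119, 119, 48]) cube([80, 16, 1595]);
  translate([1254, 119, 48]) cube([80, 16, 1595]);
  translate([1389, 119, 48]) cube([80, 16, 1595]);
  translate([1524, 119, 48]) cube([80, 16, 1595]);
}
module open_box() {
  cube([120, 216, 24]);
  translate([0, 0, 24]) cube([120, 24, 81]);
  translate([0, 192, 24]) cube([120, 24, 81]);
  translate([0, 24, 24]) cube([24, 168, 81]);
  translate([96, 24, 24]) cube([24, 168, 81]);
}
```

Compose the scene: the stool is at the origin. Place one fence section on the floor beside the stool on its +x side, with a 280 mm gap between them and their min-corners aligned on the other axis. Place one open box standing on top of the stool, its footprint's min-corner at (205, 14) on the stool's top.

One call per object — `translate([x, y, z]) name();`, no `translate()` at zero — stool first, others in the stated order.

stool();
translate([624, 0, 0]) fence_section();
translate([205, 14, 422]) open_box();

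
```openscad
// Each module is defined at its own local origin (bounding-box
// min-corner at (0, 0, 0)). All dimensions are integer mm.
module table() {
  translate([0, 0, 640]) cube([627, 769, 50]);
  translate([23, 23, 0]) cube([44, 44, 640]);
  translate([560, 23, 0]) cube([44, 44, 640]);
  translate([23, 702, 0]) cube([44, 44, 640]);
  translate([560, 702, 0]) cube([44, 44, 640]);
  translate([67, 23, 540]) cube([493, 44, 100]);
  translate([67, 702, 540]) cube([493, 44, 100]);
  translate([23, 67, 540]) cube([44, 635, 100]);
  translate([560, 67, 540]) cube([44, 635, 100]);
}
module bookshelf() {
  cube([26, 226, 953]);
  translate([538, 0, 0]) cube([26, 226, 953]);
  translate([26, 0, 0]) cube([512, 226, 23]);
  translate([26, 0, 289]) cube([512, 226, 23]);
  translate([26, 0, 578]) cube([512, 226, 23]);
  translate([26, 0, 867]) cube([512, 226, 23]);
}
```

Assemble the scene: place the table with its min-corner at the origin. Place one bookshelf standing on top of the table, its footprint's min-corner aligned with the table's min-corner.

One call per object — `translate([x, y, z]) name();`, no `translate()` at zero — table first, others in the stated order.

table();
translate([0, 0, 690]) bookshelf();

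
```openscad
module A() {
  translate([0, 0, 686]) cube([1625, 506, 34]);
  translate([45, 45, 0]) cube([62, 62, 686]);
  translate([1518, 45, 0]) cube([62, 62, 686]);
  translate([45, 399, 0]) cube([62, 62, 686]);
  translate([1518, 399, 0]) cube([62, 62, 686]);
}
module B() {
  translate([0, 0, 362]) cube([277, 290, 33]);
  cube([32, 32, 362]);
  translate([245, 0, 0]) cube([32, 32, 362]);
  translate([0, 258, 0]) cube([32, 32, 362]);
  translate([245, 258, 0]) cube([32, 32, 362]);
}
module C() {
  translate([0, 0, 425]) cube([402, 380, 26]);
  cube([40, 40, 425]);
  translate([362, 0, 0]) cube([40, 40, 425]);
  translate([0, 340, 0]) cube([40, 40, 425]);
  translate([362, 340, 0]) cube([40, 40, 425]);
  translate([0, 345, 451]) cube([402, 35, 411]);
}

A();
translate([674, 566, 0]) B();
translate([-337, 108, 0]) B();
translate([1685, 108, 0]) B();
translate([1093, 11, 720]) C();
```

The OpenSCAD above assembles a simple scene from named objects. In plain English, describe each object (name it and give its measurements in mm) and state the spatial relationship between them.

A is a table: top 1625 mm (x) × 506 mm (y), 34 mm thick, upper face at z = 720 mm, on four 62×62 mm square legs, each inset 45 mm from the nearest pair of top edges, running from z = 0 to the bottom of the top.

B is a four-legged stool. The seat is 277×290 mm, 33 mm thick, top at z = 395 mm. It stands on four square legs, each 32×32 mm in cross-section, from z = 0 to the seat underside, each flush with a corner of the seat.

C is a chair. The seat is a 402×380×26 mm slab with its top at z = 451 mm, on four 40×40 mm corner legs (flush with the seat edges, standing on z = 0). A flat backrest 35 mm thick, 411 mm tall, spans the full seat width and rises from the seat top along its +y edge, rear face flush with the rear of the seat.

Three stools sit around the table at the +y, −x, +x sides. The chair is on top of the table.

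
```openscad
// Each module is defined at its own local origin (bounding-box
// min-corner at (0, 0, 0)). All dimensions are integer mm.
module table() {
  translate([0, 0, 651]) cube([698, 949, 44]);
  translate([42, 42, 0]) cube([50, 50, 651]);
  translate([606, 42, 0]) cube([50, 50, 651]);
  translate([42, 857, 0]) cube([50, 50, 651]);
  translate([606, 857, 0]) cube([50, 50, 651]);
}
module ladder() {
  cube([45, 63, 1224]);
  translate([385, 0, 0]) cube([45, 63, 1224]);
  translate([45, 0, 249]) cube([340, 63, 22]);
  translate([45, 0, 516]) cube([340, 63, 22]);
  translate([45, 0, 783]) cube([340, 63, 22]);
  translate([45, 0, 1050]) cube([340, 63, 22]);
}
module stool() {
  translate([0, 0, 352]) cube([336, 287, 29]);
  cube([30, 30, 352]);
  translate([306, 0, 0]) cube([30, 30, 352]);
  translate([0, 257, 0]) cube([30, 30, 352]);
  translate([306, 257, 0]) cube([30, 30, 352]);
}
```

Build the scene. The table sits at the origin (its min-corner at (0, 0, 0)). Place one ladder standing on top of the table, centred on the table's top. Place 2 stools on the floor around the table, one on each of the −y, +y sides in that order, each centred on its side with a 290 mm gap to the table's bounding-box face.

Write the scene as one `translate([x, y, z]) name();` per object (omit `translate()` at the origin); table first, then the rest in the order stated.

table();
translate([134, 443, 695]) ladder();
translate([181, -577, 0]) stool();
translate([181, 1239, 0]) stool();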